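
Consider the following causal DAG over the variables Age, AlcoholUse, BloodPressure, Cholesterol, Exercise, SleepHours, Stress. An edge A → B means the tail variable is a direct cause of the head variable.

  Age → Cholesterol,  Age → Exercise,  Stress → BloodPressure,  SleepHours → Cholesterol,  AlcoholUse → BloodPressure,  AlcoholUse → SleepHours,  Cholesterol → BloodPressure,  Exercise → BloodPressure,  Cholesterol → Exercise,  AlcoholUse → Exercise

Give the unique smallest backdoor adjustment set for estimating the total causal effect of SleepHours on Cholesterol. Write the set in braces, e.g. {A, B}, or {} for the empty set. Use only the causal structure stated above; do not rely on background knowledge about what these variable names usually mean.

{}

Variables eligible for adjustment (non-descendants of SleepHours, excluding SleepHours and Cholesterol): {Age, AlcoholUse, Stress}.
Backdoor paths from SleepHours to Cholesterol:
  P1: SleepHours <- AlcoholUse -> Exercise <- Age -> Cholesterol
  P2: SleepHours <- AlcoholUse -> Exercise <- Cholesterol
  P3: SleepHours <- AlcoholUse -> Exercise -> BloodPressure <- Cholesterol
  P4: SleepHours <- AlcoholUse -> BloodPressure <- Cholesterol
  P5: SleepHours <- AlcoholUse -> BloodPressure <- Exercise <- Age -> Cholesterol
  P6: SleepHours <- AlcoholUse -> BloodPressure <- Exercise <- Cholesterol
Each backdoor path contains an unconditioned collider, so every path is already blocked with the empty conditioning set:
  P1: blocked at collider Exercise (neither it nor any descendant is in the conditioning set).
  P2: blocked at collider Exercise (neither it nor any descendant is in the conditioning set).
  P3: blocked at collider BloodPressure (neither it nor any descendant is in the conditioning set).
  P4: blocked at collider BloodPressure (neither it nor any descendant is in the conditioning set).
  P5: blocked at collider BloodPressure (neither it nor any descendant is in the conditioning set).
  P6: blocked at collider BloodPressure (neither it nor any descendant is in the conditioning set).
The empty set is therefore the unique smallest valid set.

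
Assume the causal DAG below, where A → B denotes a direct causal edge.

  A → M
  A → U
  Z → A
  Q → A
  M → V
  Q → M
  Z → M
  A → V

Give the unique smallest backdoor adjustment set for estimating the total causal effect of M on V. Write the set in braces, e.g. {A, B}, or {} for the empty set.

{A}

Variables eligible for adjustment (non-descendants of M, excluding M and V): {A, Q, U, Z}.
Backdoor paths from M to V:
  P1: M <- Q -> A -> V
  P2: M <- Z -> A -> V
  P3: M <- A -> V
The empty set is not sufficient: P1 (M <- Q -> A -> V) has no collider blocking it and no conditioned non-collider, so it is open.
Try {A}:
  P1: blocked at chain node A ∈ conditioning set.
  P2: blocked at chain node A ∈ conditioning set.
  P3: blocked at fork node A ∈ conditioning set.
{A} contains no descendant of M and blocks every backdoor path.
No other singleton works — e.g. {Q} leaves P2 open — so {A} is the unique smallest valid adjustment set.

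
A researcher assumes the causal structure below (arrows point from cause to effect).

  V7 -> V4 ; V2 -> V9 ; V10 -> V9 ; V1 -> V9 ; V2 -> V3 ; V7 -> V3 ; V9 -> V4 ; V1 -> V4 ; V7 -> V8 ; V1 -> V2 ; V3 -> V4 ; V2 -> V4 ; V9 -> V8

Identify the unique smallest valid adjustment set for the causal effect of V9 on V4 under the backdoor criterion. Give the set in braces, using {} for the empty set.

{V1, V2}

Variables eligible for adjustment (non-descendants of V9, excluding V9 and V4): {V1, V10, V2, V3, V7}.
Backdoor paths from V9 to V4:
  P1: V9 <- V1 -> V2 -> V3 <- V7 -> V4
  P2: V9 <- V1 -> V2 -> V3 -> V4
  P3: V9 <- V1 -> V2 -> V4
  P4: V9 <- V1 -> V4
  P5: V9 <- V2 <- V1 -> V4
  P6: V9 <- V2 -> V3 <- V7 -> V4
  P7: V9 <- V2 -> V3 -> V4
  P8: V9 <- V2 -> V4
The empty set is not sufficient: P2 (V9 <- V1 -> V2 -> V3 -> V4) has no collider blocking it and no conditioned non-collider, so it is open.
Try {V1, V2}:
  P1: blocked at fork node V1 ∈ conditioning set.
  P2: blocked at fork node V1 ∈ conditioning set.
  P3: blocked at fork node V1 ∈ conditioning set.
  P4: blocked at fork node V1 ∈ conditioning set.
  P5: blocked at chain node V2 ∈ conditioning set.
  P6: blocked at fork node V2 ∈ conditioning set.
  P7: blocked at fork node V2 ∈ conditioning set.
  P8: blocked at fork node V2 ∈ conditioning set.
{V1, V2} contains no descendant of V9 and blocks every backdoor path.
Every element of {V1, V2} is needed (dropping V1 leaves P4 open; dropping V2 leaves P7 open), so no proper subset is valid.
Among all size-2 subsets of the eligible variables, only {V1, V2} blocks every backdoor path, so it is the unique smallest valid adjustment set.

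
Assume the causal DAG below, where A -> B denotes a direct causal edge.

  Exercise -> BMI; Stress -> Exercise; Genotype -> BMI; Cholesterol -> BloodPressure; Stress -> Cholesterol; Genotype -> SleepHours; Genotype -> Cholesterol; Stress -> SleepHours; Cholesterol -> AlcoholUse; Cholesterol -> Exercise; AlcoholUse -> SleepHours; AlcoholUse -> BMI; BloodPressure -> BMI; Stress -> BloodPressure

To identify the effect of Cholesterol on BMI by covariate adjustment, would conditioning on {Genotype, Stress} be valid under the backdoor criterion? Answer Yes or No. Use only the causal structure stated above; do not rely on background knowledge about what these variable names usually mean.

Backdoor paths from Cholesterol to BMI (paths whose first edge points into Cholesterol):
  P1: Cholesterol <- Stress -> BloodPressure -> BMI
  P2: Cholesterol <- Stress -> Exercise -> BMI
  P3: Cholesterol <- Stress -> SleepHours <- Genotype -> BMI
  P4: Cholesterol <- Stress -> SleepHours <- AlcoholUse -> BMI
  P5: Cholesterol <- Genotype -> SleepHours <- Stress -> BloodPressure -> BMI
  P6: Cholesterol <- Genotype -> SleepHours <- Stress -> Exercise -> BMI
  P7: Cholesterol <- Genotype -> SleepHours <- AlcoholUse -> BMI
  P8: Cholesterol <- Genotype -> BMI
Condition 1 (no descendant of Cholesterol in the set): holds — descendants of Cholesterol are {AlcoholUse, BMI, BloodPressure, Exercise, SleepHours}; none are in {Genotype, Stress}.
Condition 2 (every backdoor path blocked by {Genotype, Stress}):
  P1: blocked at fork node Stress ∈ conditioning set.
  P2: blocked at fork node Stress ∈ conditioning set.
  P3: blocked at fork node Stress ∈ conditioning set.
  P4: blocked at fork node Stress ∈ conditioning set.
  P5: blocked at fork node Genotype ∈ conditioning set.
  P6: blocked at fork node Genotype ∈ conditioning set.
  P7: blocked at fork node Genotype ∈ conditioning set.
  P8: blocked at fork node Genotype ∈ conditioning set.
{Genotype, Stress} satisfies the backdoor criterion.

Yes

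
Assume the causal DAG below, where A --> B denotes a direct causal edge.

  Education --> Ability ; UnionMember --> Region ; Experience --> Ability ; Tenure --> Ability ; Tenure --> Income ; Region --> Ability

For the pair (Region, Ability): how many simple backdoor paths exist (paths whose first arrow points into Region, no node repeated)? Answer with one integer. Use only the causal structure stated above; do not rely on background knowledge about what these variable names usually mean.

A backdoor path from Region to Ability is any simple undirected path whose first edge points into Region (i.e. leaves Region via a parent).
Parents of Region: {UnionMember}.
No simple path from any parent of Region reaches Ability without revisiting Region, so there are no backdoor paths.

0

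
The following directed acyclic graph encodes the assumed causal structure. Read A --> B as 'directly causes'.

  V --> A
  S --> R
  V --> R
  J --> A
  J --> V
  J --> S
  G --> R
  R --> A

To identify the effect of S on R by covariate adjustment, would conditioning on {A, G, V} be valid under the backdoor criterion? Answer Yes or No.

No

Backdoor paths from S to R (paths whose first edge points into S):
  P1: S <- J -> V -> R
  P2: S <- J -> V -> A <- R
  P3: S <- J -> A <- V -> R
  P4: S <- J -> A <- R
Condition 1 (no descendant of S in the set): FAILS — A is a descendant of S.
Condition 2 (every backdoor path blocked by {A, G, V}):
  P1: blocked at chain node V ∈ conditioning set.
  P2: blocked at chain node V ∈ conditioning set.
  P3: blocked at fork node V ∈ conditioning set.
  P4: open — collider(s) A are conditioned on (or have a conditioned descendant) and no non-collider on the path is in the set.
{A, G, V} does not satisfy the backdoor criterion.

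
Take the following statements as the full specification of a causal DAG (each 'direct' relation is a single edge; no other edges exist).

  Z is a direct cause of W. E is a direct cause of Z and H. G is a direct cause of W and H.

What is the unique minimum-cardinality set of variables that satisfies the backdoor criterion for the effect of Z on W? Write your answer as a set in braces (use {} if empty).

Variables eligible for adjustment (non-descendants of Z, excluding Z and W): {E, G, H}.
Backdoor paths from Z to W:
  P1: Z <- E -> H <- G -> W
Each backdoor path contains an unconditioned collider, so every path is already blocked with the empty conditioning set:
  P1: blocked at collider H (neither it nor any descendant is in the conditioning set).
The empty set is therefore the unique smallest valid set.

{}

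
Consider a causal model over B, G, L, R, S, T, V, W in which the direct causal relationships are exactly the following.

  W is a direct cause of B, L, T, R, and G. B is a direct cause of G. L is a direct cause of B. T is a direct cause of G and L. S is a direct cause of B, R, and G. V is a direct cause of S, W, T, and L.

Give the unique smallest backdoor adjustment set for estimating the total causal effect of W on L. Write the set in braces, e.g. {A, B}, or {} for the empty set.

Variables eligible for adjustment (non-descendants of W, excluding W and L): {S, V}.
Backdoor paths from W to L:
  P1: W <- V -> S -> B <- L
  P2: W <- V -> S -> B -> G <- T -> L
  P3: W <- V -> S -> G <- T -> L
  P4: W <- V -> S -> G <- B <- L
  P5: W <- V -> T -> L
  P6: W <- V -> T -> G <- S -> B <- L
  P7: W <- V -> T -> G <- B <- L
  P8: W <- V -> L
The empty set is not sufficient: P5 (W <- V -> T -> L) has no collider blocking it and no conditioned non-collider, so it is open.
Try {V}:
  P1: blocked at fork node V ∈ conditioning set.
  P2: blocked at fork node V ∈ conditioning set.
  P3: blocked at fork node V ∈ conditioning set.
  P4: blocked at fork node V ∈ conditioning set.
  P5: blocked at fork node V ∈ conditioning set.
  P6: blocked at fork node V ∈ conditioning set.
  P7: blocked at fork node V ∈ conditioning set.
  P8: blocked at fork node V ∈ conditioning set.
{V} contains no descendant of W and blocks every backdoor path.
No other singleton works — e.g. {S} leaves P5 open — so {V} is the unique smallest valid adjustment set.

{V}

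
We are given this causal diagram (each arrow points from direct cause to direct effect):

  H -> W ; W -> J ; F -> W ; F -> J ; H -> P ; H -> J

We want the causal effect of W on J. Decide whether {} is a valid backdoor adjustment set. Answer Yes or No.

Backdoor paths from W to J (paths whose first edge points into W):
  P1: W <- H -> J
  P2: W <- F -> J
Condition 1 (no descendant of W in the set): holds — descendants of W are {J}; none are in {}.
Condition 2 (every backdoor path blocked by {}):
  P1: open — no interior node is in the conditioning set.
  P2: open — no interior node is in the conditioning set.
{} does not satisfy the backdoor criterion.

No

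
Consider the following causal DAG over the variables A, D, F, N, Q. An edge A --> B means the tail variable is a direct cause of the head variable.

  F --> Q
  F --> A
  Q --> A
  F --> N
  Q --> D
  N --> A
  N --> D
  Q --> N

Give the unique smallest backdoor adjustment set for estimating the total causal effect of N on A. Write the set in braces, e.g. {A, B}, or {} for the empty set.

{F, Q}

Variables eligible for adjustment (non-descendants of N, excluding N and A): {F, Q}.
Backdoor paths from N to A:
  P1: N <- F -> Q -> A
  P2: N <- F -> A
  P3: N <- Q <- F -> A
  P4: N <- Q -> A
The empty set is not sufficient: P1 (N <- F -> Q -> A) has no collider blocking it and no conditioned non-collider, so it is open.
Try {F, Q}:
  P1: blocked at fork node F ∈ conditioning set.
  P2: blocked at fork node F ∈ conditioning set.
  P3: blocked at chain node Q ∈ conditioning set.
  P4: blocked at fork node Q ∈ conditioning set.
{F, Q} contains no descendant of N and blocks every backdoor path.
Every element of {F, Q} is needed (dropping F leaves P2 open; dropping Q leaves P4 open), so no proper subset is valid.
Among all size-2 subsets of the eligible variables, only {F, Q} blocks every backdoor path, so it is the unique smallest valid adjustment set.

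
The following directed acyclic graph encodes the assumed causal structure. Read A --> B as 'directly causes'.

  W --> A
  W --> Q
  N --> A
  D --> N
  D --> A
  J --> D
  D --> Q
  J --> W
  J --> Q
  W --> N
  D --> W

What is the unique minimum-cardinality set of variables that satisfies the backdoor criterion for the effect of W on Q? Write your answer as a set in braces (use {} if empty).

Variables eligible for adjustment (non-descendants of W, excluding W and Q): {D, J}.
Backdoor paths from W to Q:
  P1: W <- J -> D -> Q
  P2: W <- J -> Q
  P3: W <- D <- J -> Q
  P4: W <- D -> Q
The empty set is not sufficient: P1 (W <- J -> D -> Q) has no collider blocking it and no conditioned non-collider, so it is open.
Try {D, J}:
  P1: blocked at fork node J ∈ conditioning set.
  P2: blocked at fork node J ∈ conditioning set.
  P3: blocked at chain node D ∈ conditioning set.
  P4: blocked at fork node D ∈ conditioning set.
{D, J} contains no descendant of W and blocks every backdoor path.
Every element of {D, J} is needed (dropping D leaves P4 open; dropping J leaves P2 open), so no proper subset is valid.
Among all size-2 subsets of the eligible variables, only {D, J} blocks every backdoor path, so it is the unique smallest valid adjustment set.

{D, J}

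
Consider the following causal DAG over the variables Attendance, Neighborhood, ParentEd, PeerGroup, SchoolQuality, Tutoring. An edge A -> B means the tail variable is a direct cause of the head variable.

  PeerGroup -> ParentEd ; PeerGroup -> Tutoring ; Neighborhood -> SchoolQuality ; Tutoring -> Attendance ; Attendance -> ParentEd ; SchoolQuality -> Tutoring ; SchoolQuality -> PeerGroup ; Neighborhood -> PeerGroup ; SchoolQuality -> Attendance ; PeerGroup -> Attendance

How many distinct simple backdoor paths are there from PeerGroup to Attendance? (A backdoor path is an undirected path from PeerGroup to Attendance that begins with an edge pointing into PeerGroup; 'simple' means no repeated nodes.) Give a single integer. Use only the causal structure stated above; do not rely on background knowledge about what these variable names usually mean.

4

A backdoor path from PeerGroup to Attendance is any simple undirected path whose first edge points into PeerGroup (i.e. leaves PeerGroup via a parent).
Parents of PeerGroup: {Neighborhood, SchoolQuality}.
Enumerating:
  P1: PeerGroup <- Neighborhood -> SchoolQuality -> Tutoring -> Attendance
  P2: PeerGroup <- Neighborhood -> SchoolQuality -> Attendance
  P3: PeerGroup <- SchoolQuality -> Tutoring -> Attendance
  P4: PeerGroup <- SchoolQuality -> Attendance
That exhausts the simple backdoor paths. Count: 4.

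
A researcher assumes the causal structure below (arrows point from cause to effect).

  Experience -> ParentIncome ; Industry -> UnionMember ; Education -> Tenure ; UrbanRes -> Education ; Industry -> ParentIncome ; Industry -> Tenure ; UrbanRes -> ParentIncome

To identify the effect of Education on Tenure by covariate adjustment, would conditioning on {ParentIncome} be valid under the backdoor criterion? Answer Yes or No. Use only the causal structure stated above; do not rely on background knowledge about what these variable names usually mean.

Backdoor paths from Education to Tenure (paths whose first edge points into Education):
  P1: Education <- UrbanRes -> ParentIncome <- Industry -> Tenure
Condition 1 (no descendant of Education in the set): holds — descendants of Education are {Tenure}; none are in {ParentIncome}.
Condition 2 (every backdoor path blocked by {ParentIncome}):
  P1: open — collider(s) ParentIncome are conditioned on (or have a conditioned descendant) and no non-collider on the path is in the set.
{ParentIncome} does not satisfy the backdoor criterion.

No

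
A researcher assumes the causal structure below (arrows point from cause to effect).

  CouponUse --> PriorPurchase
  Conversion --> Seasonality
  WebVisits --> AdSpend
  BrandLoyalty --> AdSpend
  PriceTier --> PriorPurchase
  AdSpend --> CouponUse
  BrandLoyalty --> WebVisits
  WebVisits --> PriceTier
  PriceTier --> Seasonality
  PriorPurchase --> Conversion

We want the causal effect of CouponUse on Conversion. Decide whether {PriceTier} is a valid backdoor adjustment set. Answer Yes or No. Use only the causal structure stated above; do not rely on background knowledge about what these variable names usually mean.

Backdoor paths from CouponUse to Conversion (paths whose first edge points into CouponUse):
  P1: CouponUse <- AdSpend <- BrandLoyalty -> WebVisits -> PriceTier -> PriorPurchase -> Conversion
  P2: CouponUse <- AdSpend <- BrandLoyalty -> WebVisits -> PriceTier -> Seasonality <- Conversion
  P3: CouponUse <- AdSpend <- WebVisits -> PriceTier -> PriorPurchase -> Conversion
  P4: CouponUse <- AdSpend <- WebVisits -> PriceTier -> Seasonality <- Conversion
Condition 1 (no descendant of CouponUse in the set): holds — descendants of CouponUse are {Conversion, PriorPurchase, Seasonality}; none are in {PriceTier}.
Condition 2 (every backdoor path blocked by {PriceTier}):
  P1: blocked at chain node PriceTier ∈ conditioning set.
  P2: blocked at chain node PriceTier ∈ conditioning set.
  P3: blocked at chain node PriceTier ∈ conditioning set.
  P4: blocked at chain node PriceTier ∈ conditioning set.
{PriceTier} satisfies the backdoor criterion.

Yes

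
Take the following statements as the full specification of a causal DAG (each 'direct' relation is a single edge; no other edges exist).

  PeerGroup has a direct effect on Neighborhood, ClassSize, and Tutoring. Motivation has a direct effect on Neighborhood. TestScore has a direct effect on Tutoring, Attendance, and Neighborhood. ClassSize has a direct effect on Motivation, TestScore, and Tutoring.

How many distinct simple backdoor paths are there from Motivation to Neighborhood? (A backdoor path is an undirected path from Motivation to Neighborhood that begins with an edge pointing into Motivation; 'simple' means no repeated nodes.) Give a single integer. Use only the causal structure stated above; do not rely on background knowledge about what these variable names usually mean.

A backdoor path from Motivation to Neighborhood is any simple undirected path whose first edge points into Motivation (i.e. leaves Motivation via a parent).
Parents of Motivation: {ClassSize}.
Enumerating:
  P1: Motivation <- ClassSize <- PeerGroup -> Neighborhood
  P2: Motivation <- ClassSize <- PeerGroup -> Tutoring <- TestScore -> Neighborhood
  P3: Motivation <- ClassSize -> TestScore -> Neighborhood
  P4: Motivation <- ClassSize -> TestScore -> Tutoring <- PeerGroup -> Neighborhood
  P5: Motivation <- ClassSize -> Tutoring <- PeerGroup -> Neighborhood
  P6: Motivation <- ClassSize -> Tutoring <- TestScore -> Neighborhood
That exhausts the simple backdoor paths. Count: 6.

6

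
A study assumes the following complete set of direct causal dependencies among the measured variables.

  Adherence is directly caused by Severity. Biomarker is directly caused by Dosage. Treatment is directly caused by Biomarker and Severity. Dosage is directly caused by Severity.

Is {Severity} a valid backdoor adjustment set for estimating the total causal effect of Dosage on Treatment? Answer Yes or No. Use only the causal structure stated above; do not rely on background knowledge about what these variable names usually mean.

Yes

Backdoor paths from Dosage to Treatment (paths whose first edge points into Dosage):
  P1: Dosage <- Severity -> Treatment
Condition 1 (no descendant of Dosage in the set): holds — descendants of Dosage are {Biomarker, Treatment}; none are in {Severity}.
Condition 2 (every backdoor path blocked by {Severity}):
  P1: blocked at fork node Severity ∈ conditioning set.
{Severity} satisfies the backdoor criterion.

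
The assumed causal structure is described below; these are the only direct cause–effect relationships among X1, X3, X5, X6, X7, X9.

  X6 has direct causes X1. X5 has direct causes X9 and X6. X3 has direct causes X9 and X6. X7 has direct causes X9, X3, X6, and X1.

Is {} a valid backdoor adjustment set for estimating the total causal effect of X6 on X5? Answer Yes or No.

Yes

Backdoor paths from X6 to X5 (paths whose first edge points into X6):
  P1: X6 <- X1 -> X7 <- X9 -> X5
  P2: X6 <- X1 -> X7 <- X3 <- X9 -> X5
Condition 1 (no descendant of X6 in the set): holds — descendants of X6 are {X3, X5, X7}; none are in {}.
Condition 2 (every backdoor path blocked by {}):
  P1: blocked at collider X7 (neither it nor any descendant is in the conditioning set).
  P2: blocked at collider X7 (neither it nor any descendant is in the conditioning set).
{} satisfies the backdoor criterion.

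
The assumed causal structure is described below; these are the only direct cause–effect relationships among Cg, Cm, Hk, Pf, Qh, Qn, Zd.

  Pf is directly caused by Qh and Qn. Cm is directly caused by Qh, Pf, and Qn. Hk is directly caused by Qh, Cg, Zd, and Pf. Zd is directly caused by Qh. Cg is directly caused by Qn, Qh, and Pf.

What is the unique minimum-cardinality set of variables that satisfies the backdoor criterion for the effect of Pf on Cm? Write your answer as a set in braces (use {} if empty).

Variables eligible for adjustment (non-descendants of Pf, excluding Pf and Cm): {Qh, Qn, Zd}.
Backdoor paths from Pf to Cm:
  P1: Pf <- Qn -> Cg <- Qh -> Cm
  P2: Pf <- Qn -> Cg -> Hk <- Qh -> Cm
  P3: Pf <- Qn -> Cg -> Hk <- Zd <- Qh -> Cm
  P4: Pf <- Qn -> Cm
  P5: Pf <- Qh -> Zd -> Hk <- Cg <- Qn -> Cm
  P6: Pf <- Qh -> Cg <- Qn -> Cm
  P7: Pf <- Qh -> Hk <- Cg <- Qn -> Cm
  P8: Pf <- Qh -> Cm
The empty set is not sufficient: P4 (Pf <- Qn -> Cm) has no collider blocking it and no conditioned non-collider, so it is open.
Try {Qh, Qn}:
  P1: blocked at fork node Qn ∈ conditioning set.
  P2: blocked at fork node Qn ∈ conditioning set.
  P3: blocked at fork node Qn ∈ conditioning set.
  P4: blocked at fork node Qn ∈ conditioning set.
  P5: blocked at fork node Qh ∈ conditioning set.
  P6: blocked at fork node Qh ∈ conditioning set.
  P7: blocked at fork node Qh ∈ conditioning set.
  P8: blocked at fork node Qh ∈ conditioning set.
{Qh, Qn} contains no descendant of Pf and blocks every backdoor path.
Every element of {Qh, Qn} is needed (dropping Qh leaves P8 open; dropping Qn leaves P4 open), so no proper subset is valid.
Among all size-2 subsets of the eligible variables, only {Qh, Qn} blocks every backdoor path, so it is the unique smallest valid adjustment set.

{Qh, Qn}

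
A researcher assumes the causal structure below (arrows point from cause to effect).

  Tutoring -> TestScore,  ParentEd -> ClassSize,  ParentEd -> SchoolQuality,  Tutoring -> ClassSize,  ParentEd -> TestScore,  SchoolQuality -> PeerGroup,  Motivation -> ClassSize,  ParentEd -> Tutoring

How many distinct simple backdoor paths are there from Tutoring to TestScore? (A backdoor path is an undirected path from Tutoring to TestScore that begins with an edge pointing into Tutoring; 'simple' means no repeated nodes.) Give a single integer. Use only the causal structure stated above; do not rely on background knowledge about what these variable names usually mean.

1

A backdoor path from Tutoring to TestScore is any simple undirected path whose first edge points into Tutoring (i.e. leaves Tutoring via a parent).
Parents of Tutoring: {ParentEd}.
Enumerating:
  P1: Tutoring <- ParentEd -> TestScore
That exhausts the simple backdoor paths. Count: 1.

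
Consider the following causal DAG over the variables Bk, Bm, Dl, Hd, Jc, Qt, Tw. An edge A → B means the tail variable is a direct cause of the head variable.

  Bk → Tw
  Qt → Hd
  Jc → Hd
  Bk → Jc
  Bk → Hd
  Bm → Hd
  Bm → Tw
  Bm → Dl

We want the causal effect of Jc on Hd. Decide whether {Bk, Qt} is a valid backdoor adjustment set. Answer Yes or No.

Yes

Backdoor paths from Jc to Hd (paths whose first edge points into Jc):
  P1: Jc <- Bk -> Hd
  P2: Jc <- Bk -> Tw <- Bm -> Hd
Condition 1 (no descendant of Jc in the set): holds — descendants of Jc are {Hd}; none are in {Bk, Qt}.
Condition 2 (every backdoor path blocked by {Bk, Qt}):
  P1: blocked at fork node Bk ∈ conditioning set.
  P2: blocked at fork node Bk ∈ conditioning set.
{Bk, Qt} satisfies the backdoor criterion.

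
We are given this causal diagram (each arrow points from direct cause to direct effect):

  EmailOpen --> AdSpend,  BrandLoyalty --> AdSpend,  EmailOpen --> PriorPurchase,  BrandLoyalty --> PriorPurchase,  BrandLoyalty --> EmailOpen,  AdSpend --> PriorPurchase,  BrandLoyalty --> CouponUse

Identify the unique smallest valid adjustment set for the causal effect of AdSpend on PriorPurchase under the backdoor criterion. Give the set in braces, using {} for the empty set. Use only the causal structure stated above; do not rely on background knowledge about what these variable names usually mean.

Variables eligible for adjustment (non-descendants of AdSpend, excluding AdSpend and PriorPurchase): {BrandLoyalty, CouponUse, EmailOpen}.
Backdoor paths from AdSpend to PriorPurchase:
  P1: AdSpend <- BrandLoyalty -> EmailOpen -> PriorPurchase
  P2: AdSpend <- BrandLoyalty -> PriorPurchase
  P3: AdSpend <- EmailOpen <- BrandLoyalty -> PriorPurchase
  P4: AdSpend <- EmailOpen -> PriorPurchase
The empty set is not sufficient: P1 (AdSpend <- BrandLoyalty -> EmailOpen -> PriorPurchase) has no collider blocking it and no conditioned non-collider, so it is open.
Try {BrandLoyalty, EmailOpen}:
  P1: blocked at fork node BrandLoyalty ∈ conditioning set.
  P2: blocked at fork node BrandLoyalty ∈ conditioning set.
  P3: blocked at chain node EmailOpen ∈ conditioning set.
  P4: blocked at fork node EmailOpen ∈ conditioning set.
{BrandLoyalty, EmailOpen} contains no descendant of AdSpend and blocks every backdoor path.
Every element of {BrandLoyalty, EmailOpen} is needed (dropping BrandLoyalty leaves P2 open; dropping EmailOpen leaves P4 open), so no proper subset is valid.
Among all size-2 subsets of the eligible variables, only {BrandLoyalty, EmailOpen} blocks every backdoor path, so it is the unique smallest valid adjustment set.

{BrandLoyalty, EmailOpen}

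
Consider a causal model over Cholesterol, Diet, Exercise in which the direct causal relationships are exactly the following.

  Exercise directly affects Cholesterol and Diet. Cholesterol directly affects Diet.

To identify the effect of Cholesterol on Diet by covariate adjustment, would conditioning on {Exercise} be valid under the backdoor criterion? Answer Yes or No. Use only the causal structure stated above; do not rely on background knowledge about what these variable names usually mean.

Backdoor paths from Cholesterol to Diet (paths whose first edge points into Cholesterol):
  P1: Cholesterol <- Exercise -> Diet
Condition 1 (no descendant of Cholesterol in the set): holds — descendants of Cholesterol are {Diet}; none are in {Exercise}.
Condition 2 (every backdoor path blocked by {Exercise}):
  P1: blocked at fork node Exercise ∈ conditioning set.
{Exercise} satisfies the backdoor criterion.

Yes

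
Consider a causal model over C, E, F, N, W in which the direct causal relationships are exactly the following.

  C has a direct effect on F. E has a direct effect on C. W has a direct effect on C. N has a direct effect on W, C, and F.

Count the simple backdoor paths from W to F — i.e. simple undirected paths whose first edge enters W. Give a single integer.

2

A backdoor path from W to F is any simple undirected path whose first edge points into W (i.e. leaves W via a parent).
Parents of W: {N}.
Enumerating:
  P1: W <- N -> C -> F
  P2: W <- N -> F
That exhausts the simple backdoor paths. Count: 2.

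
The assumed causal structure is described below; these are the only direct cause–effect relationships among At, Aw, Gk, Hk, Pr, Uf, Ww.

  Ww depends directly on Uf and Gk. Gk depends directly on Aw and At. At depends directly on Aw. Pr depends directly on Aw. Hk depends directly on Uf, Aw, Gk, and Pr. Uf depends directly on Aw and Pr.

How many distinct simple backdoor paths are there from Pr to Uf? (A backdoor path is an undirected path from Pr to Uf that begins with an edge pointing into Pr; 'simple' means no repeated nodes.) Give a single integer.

A backdoor path from Pr to Uf is any simple undirected path whose first edge points into Pr (i.e. leaves Pr via a parent).
Parents of Pr: {Aw}.
Enumerating:
  P1: Pr <- Aw -> At -> Gk -> Hk <- Uf
  P2: Pr <- Aw -> At -> Gk -> Ww <- Uf
  P3: Pr <- Aw -> Uf
  P4: Pr <- Aw -> Gk -> Hk <- Uf
  P5: Pr <- Aw -> Gk -> Ww <- Uf
  P6: Pr <- Aw -> Hk <- Uf
  P7: Pr <- Aw -> Hk <- Gk -> Ww <- Uf
That exhausts the simple backdoor paths. Count: 7.

7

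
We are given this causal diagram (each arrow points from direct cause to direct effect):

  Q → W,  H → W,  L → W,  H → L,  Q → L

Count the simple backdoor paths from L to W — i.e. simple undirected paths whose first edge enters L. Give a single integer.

2

A backdoor path from L to W is any simple undirected path whose first edge points into L (i.e. leaves L via a parent).
Parents of L: {H, Q}.
Enumerating:
  P1: L <- H -> W
  P2: L <- Q -> W
That exhausts the simple backdoor paths. Count: 2.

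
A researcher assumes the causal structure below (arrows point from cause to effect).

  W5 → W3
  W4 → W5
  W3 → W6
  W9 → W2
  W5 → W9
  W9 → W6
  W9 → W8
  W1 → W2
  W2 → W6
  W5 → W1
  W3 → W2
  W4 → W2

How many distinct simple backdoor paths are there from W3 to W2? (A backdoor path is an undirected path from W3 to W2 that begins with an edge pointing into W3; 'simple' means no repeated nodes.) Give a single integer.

A backdoor path from W3 to W2 is any simple undirected path whose first edge points into W3 (i.e. leaves W3 via a parent).
Parents of W3: {W5}.
Enumerating:
  P1: W3 <- W5 <- W4 -> W2
  P2: W3 <- W5 -> W9 -> W2
  P3: W3 <- W5 -> W9 -> W6 <- W2
  P4: W3 <- W5 -> W1 -> W2
That exhausts the simple backdoor paths. Count: 4.

4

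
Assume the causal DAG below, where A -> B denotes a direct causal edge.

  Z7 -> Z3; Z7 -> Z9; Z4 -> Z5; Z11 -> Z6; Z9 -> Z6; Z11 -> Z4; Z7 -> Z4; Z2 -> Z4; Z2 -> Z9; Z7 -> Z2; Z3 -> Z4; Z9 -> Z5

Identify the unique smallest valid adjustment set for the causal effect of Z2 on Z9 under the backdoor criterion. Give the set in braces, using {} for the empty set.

{Z7}

Variables eligible for adjustment (non-descendants of Z2, excluding Z2 and Z9): {Z11, Z3, Z7}.
Backdoor paths from Z2 to Z9:
  P1: Z2 <- Z7 -> Z3 -> Z4 <- Z11 -> Z6 <- Z9
  P2: Z2 <- Z7 -> Z3 -> Z4 -> Z5 <- Z9
  P3: Z2 <- Z7 -> Z4 <- Z11 -> Z6 <- Z9
  P4: Z2 <- Z7 -> Z4 -> Z5 <- Z9
  P5: Z2 <- Z7 -> Z9
The empty set is not sufficient: P5 (Z2 <- Z7 -> Z9) has no collider blocking it and no conditioned non-collider, so it is open.
Try {Z7}:
  P1: blocked at fork node Z7 ∈ conditioning set.
  P2: blocked at fork node Z7 ∈ conditioning set.
  P3: blocked at fork node Z7 ∈ conditioning set.
  P4: blocked at fork node Z7 ∈ conditioning set.
  P5: blocked at fork node Z7 ∈ conditioning set.
{Z7} contains no descendant of Z2 and blocks every backdoor path.
No other singleton works — e.g. {Z3} leaves P5 open — so {Z7} is the unique smallest valid adjustment set.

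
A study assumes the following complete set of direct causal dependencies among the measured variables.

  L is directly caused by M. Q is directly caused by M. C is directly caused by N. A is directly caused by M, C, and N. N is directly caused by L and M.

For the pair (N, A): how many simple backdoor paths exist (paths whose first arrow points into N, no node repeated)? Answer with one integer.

A backdoor path from N to A is any simple undirected path whose first edge points into N (i.e. leaves N via a parent).
Parents of N: {L, M}.
Enumerating:
  P1: N <- M -> A
  P2: N <- L <- M -> A
That exhausts the simple backdoor paths. Count: 2.

2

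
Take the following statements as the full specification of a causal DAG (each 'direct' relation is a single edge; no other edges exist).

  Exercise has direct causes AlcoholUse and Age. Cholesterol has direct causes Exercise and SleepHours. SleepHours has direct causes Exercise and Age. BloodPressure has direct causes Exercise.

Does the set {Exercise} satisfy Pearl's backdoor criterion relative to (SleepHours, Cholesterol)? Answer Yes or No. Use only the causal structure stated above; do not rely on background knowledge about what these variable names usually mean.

Backdoor paths from SleepHours to Cholesterol (paths whose first edge points into SleepHours):
  P1: SleepHours <- Age -> Exercise -> Cholesterol
  P2: SleepHours <- Exercise -> Cholesterol
Condition 1 (no descendant of SleepHours in the set): holds — descendants of SleepHours are {Cholesterol}; none are in {Exercise}.
Condition 2 (every backdoor path blocked by {Exercise}):
  P1: blocked at chain node Exercise ∈ conditioning set.
  P2: blocked at fork node Exercise ∈ conditioning set.
{Exercise} satisfies the backdoor criterion.

Yes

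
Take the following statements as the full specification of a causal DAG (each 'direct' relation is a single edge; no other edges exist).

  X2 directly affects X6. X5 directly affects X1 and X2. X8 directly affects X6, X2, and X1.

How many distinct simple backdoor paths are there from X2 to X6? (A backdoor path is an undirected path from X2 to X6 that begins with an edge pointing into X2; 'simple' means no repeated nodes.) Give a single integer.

2

A backdoor path from X2 to X6 is any simple undirected path whose first edge points into X2 (i.e. leaves X2 via a parent).
Parents of X2: {X5, X8}.
Enumerating:
  P1: X2 <- X8 -> X6
  P2: X2 <- X5 -> X1 <- X8 -> X6
That exhausts the simple backdoor paths. Count: 2.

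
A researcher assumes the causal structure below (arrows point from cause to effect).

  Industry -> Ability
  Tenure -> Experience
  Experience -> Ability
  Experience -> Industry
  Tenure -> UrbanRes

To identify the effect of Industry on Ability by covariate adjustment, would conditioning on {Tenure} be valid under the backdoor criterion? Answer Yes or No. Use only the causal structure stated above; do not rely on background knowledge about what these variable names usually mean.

No

Backdoor paths from Industry to Ability (paths whose first edge points into Industry):
  P1: Industry <- Experience -> Ability
Condition 1 (no descendant of Industry in the set): holds — descendants of Industry are {Ability}; none are in {Tenure}.
Condition 2 (every backdoor path blocked by {Tenure}):
  P1: open — no interior node is in the conditioning set.
{Tenure} does not satisfy the backdoor criterion.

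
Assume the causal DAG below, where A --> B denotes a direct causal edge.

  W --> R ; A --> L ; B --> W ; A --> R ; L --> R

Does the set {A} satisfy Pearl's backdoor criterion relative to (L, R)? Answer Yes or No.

Backdoor paths from L to R (paths whose first edge points into L):
  P1: L <- A -> R
Condition 1 (no descendant of L in the set): holds — descendants of L are {R}; none are in {A}.
Condition 2 (every backdoor path blocked by {A}):
  P1: blocked at fork node A ∈ conditioning set.
{A} satisfies the backdoor criterion.

Yes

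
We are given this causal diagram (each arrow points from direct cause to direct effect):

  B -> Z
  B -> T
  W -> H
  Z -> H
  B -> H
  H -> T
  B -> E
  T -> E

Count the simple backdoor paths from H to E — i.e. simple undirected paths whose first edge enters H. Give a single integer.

4

A backdoor path from H to E is any simple undirected path whose first edge points into H (i.e. leaves H via a parent).
Parents of H: {B, W, Z}.
Enumerating:
  P1: H <- B -> T -> E
  P2: H <- B -> E
  P3: H <- Z <- B -> T -> E
  P4: H <- Z <- B -> E
That exhausts the simple backdoor paths. Count: 4.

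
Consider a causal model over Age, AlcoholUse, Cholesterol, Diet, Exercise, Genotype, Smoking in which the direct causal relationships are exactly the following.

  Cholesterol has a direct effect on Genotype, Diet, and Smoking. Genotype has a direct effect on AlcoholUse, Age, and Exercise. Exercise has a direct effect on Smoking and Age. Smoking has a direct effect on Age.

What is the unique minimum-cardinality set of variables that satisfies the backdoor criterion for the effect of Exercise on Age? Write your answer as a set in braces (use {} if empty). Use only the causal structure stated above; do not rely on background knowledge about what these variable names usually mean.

Variables eligible for adjustment (non-descendants of Exercise, excluding Exercise and Age): {AlcoholUse, Cholesterol, Diet, Genotype}.
Backdoor paths from Exercise to Age:
  P1: Exercise <- Genotype <- Cholesterol -> Smoking -> Age
  P2: Exercise <- Genotype -> Age
The empty set is not sufficient: P1 (Exercise <- Genotype <- Cholesterol -> Smoking -> Age) has no collider blocking it and no conditioned non-collider, so it is open.
Try {Genotype}:
  P1: blocked at chain node Genotype ∈ conditioning set.
  P2: blocked at fork node Genotype ∈ conditioning set.
{Genotype} contains no descendant of Exercise and blocks every backdoor path.
No other singleton works — e.g. {Cholesterol} leaves P2 open — so {Genotype} is the unique smallest valid adjustment set.

{Genotype}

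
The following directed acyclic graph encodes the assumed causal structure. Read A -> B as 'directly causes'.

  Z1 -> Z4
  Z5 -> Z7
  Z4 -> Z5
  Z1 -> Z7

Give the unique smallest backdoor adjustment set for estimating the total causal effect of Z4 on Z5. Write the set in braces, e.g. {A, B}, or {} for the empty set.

{}

Variables eligible for adjustment (non-descendants of Z4, excluding Z4 and Z5): {Z1}.
Backdoor paths from Z4 to Z5:
  P1: Z4 <- Z1 -> Z7 <- Z5
Each backdoor path contains an unconditioned collider, so every path is already blocked with the empty conditioning set:
  P1: blocked at collider Z7 (neither it nor any descendant is in the conditioning set).
The empty set is therefore the unique smallest valid set.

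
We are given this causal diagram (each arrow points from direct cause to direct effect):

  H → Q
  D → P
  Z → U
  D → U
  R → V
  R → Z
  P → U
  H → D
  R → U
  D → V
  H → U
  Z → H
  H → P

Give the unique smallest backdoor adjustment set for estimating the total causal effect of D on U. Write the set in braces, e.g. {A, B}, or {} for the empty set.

{H}

Variables eligible for adjustment (non-descendants of D, excluding D and U): {H, Q, R, Z}.
Backdoor paths from D to U:
  P1: D <- H <- Z <- R -> U
  P2: D <- H <- Z -> U
  P3: D <- H -> P -> U
  P4: D <- H -> U
The empty set is not sufficient: P1 (D <- H <- Z <- R -> U) has no collider blocking it and no conditioned non-collider, so it is open.
Try {H}:
  P1: blocked at chain node H ∈ conditioning set.
  P2: blocked at chain node H ∈ conditioning set.
  P3: blocked at fork node H ∈ conditioning set.
  P4: blocked at fork node H ∈ conditioning set.
{H} contains no descendant of D and blocks every backdoor path.
No other singleton works — e.g. {R} leaves P2 open — so {H} is the unique smallest valid adjustment set.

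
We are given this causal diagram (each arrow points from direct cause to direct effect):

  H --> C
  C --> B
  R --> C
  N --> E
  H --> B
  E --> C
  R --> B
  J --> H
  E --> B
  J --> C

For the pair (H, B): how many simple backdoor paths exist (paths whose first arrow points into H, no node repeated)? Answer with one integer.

3

A backdoor path from H to B is any simple undirected path whose first edge points into H (i.e. leaves H via a parent).
Parents of H: {J}.
Enumerating:
  P1: H <- J -> C <- R -> B
  P2: H <- J -> C <- E -> B
  P3: H <- J -> C -> B
That exhausts the simple backdoor paths. Count: 3.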